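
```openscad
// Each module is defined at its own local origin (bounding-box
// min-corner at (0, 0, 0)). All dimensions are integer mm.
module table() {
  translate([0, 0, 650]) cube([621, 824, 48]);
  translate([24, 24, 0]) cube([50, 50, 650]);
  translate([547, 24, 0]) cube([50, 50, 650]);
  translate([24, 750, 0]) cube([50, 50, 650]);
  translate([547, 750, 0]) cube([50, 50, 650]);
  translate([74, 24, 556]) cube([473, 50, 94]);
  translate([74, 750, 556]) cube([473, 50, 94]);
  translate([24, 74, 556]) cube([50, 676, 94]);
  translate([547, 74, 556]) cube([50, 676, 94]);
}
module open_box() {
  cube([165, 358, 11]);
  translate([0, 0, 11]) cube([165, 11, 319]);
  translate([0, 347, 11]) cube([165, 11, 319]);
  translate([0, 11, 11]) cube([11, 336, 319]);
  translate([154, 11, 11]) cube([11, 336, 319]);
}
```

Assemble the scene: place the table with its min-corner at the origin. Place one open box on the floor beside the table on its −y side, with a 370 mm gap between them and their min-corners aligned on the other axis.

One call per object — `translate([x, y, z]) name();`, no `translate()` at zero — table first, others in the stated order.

table();
translate([0, -728, 0]) open_box();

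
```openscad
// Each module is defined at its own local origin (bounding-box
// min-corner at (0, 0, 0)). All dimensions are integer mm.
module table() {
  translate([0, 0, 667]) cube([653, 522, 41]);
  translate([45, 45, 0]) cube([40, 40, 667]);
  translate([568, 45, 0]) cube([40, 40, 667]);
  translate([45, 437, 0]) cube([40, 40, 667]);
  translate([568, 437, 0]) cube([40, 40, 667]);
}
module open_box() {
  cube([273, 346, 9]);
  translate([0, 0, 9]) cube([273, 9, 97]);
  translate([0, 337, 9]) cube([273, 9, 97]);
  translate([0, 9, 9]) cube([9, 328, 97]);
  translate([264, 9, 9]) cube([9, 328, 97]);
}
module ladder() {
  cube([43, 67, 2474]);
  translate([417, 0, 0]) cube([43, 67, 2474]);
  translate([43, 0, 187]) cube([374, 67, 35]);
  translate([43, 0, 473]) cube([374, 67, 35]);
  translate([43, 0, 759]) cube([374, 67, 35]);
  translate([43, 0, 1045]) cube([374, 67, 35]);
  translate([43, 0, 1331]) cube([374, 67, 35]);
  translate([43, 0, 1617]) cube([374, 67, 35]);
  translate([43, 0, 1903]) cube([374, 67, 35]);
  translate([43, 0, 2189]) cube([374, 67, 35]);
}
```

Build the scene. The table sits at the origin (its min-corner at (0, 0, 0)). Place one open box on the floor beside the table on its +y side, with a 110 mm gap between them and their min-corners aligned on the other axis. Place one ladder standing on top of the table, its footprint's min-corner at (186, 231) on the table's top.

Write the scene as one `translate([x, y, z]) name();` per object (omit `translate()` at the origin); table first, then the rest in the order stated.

table();
translate([0, 632, 0]) open_box();
translate([186, 231, 708]) ladder();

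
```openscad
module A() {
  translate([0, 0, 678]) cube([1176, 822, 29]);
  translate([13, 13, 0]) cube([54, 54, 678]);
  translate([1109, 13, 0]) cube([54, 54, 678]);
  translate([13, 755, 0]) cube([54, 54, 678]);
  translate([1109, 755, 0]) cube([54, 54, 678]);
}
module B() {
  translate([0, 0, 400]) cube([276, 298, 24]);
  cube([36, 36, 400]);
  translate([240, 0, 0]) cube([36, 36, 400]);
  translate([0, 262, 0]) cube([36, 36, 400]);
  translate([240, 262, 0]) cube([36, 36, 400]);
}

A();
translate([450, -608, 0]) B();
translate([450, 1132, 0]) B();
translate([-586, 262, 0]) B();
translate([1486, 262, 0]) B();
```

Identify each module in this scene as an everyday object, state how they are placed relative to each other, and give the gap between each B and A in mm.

Each stool's nearest face is 310 mm from the table's bounding box.

A is a table. B is a stool. Four stools sit around the table at the −y, +y, −x, +x sides. The gap between each stool and the table is 310 mm.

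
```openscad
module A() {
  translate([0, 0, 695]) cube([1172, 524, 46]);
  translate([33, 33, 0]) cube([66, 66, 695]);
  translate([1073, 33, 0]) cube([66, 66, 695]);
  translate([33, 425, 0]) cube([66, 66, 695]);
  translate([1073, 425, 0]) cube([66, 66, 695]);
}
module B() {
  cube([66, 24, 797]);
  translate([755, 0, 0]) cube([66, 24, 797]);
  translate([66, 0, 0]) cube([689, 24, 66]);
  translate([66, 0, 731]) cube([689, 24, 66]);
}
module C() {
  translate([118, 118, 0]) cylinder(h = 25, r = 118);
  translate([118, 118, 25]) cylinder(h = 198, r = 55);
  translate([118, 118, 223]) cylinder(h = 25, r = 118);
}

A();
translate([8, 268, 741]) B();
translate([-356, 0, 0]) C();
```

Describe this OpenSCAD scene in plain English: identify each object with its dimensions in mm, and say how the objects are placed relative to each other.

A is a table with a 1172×524 mm rectangular top, 46 mm thick, top surface at z = 741 mm, supported by four 66×66 mm square legs, each inset 33 mm from the nearest pair of top edges, running from the floor.

B is a picture frame with a 689×665 mm rectangular opening (x by z) and a uniform 66 mm border on every side. Frame depth is 24 mm along y. It is built from two vertical stiles running the full outside height and two horizontal rails spanning the gap between the stiles.

C is a spool: two coaxial disc flanges of radius 118 mm and thickness 25 mm, joined by a core cylinder of radius 55 mm and height 198 mm. The lower flange rests on z = 0 and the three cylinders share a vertical axis.

The picture frame is on top of the table. The spool is on the floor beside the table on its −x side.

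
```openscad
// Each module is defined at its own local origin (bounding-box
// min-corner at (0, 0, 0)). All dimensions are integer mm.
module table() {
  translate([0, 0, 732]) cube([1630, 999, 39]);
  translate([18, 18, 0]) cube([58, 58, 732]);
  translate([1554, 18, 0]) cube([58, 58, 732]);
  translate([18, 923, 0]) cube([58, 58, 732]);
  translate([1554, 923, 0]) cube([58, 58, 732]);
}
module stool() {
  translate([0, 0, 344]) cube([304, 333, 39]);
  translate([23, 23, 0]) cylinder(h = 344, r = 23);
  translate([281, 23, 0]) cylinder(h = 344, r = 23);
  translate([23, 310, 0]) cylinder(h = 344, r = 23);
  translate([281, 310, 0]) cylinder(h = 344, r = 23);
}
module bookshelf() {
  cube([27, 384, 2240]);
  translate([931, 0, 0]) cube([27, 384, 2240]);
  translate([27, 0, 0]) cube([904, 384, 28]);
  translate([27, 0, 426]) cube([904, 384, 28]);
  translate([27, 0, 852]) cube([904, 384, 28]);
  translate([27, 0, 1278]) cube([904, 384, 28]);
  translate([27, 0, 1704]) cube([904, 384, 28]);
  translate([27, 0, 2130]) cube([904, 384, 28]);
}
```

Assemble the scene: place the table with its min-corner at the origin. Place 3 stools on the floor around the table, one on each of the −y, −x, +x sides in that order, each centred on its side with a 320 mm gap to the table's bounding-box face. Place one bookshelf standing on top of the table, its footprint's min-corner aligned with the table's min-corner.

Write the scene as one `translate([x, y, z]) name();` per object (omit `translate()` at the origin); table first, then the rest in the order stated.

table();
translate([663, -653, 0]) stool();
translate([-624, 333, 0]) stool();
translate([1950, 333, 0]) stool();
translate([0, 0, 771]) bookshelf();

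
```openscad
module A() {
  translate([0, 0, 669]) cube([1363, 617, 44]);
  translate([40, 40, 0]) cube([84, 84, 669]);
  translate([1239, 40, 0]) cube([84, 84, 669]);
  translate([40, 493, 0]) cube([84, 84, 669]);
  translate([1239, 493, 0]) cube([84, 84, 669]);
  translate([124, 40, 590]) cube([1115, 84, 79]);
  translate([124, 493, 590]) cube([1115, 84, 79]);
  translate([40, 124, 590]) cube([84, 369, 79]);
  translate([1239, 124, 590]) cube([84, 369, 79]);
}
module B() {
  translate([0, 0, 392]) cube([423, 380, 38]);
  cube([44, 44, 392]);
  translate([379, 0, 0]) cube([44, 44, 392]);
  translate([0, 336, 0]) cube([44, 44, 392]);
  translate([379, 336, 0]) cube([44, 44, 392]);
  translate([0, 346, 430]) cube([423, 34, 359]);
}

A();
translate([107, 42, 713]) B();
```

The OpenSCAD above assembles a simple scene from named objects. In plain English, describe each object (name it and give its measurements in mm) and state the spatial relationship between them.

A is a rectangular dining table. The top is 1363×617×44 mm with its upper surface at z = 713 mm. It stands on four 84×84 mm square legs, each inset 40 mm from the nearest pair of top edges, running from the floor to the underside of the top. Four apron rails, 84 mm thick and 79 mm tall, run between adjacent legs with their top edges flush with the underside of the top and their outer faces flush with the legs' outer faces.

B is a chair. The seat is a 423×380×38 mm slab with its top at z = 430 mm, on four 44×44 mm corner legs (flush with the seat edges, standing on z = 0). A flat backrest 34 mm thick, 359 mm tall, spans the full seat width and rises from the seat top along its +y edge, rear face flush with the rear of the seat.

The chair is on top of the table.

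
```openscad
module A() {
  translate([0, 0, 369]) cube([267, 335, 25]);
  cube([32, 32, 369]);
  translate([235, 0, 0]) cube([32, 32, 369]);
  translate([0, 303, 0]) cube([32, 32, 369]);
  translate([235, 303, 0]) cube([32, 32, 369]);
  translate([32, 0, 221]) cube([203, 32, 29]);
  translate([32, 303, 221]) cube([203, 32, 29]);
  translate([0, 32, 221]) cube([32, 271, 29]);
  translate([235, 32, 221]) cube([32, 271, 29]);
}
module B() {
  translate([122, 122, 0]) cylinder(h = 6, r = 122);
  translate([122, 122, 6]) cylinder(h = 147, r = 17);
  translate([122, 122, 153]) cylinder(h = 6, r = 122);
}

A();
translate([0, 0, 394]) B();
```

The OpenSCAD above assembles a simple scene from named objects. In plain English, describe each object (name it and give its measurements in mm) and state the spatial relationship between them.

A is a four-legged stool. The seat is 267×335 mm, 25 mm thick, top at z = 394 mm. It stands on four square legs, each 32×32 mm in cross-section, from z = 0 to the seat underside, each flush with a corner of the seat. Four stretchers, 32 mm wide and 29 mm tall, connect adjacent legs with their undersides at z = 221 mm, each running between the inner faces of the legs it joins and aligned with the legs' outer faces on the other axis.

B is a spool: two coaxial disc flanges of radius 122 mm and thickness 6 mm, joined by a core cylinder of radius 17 mm and height 147 mm. The lower flange rests on z = 0 and the three cylinders share a vertical axis.

The spool is on top of the stool.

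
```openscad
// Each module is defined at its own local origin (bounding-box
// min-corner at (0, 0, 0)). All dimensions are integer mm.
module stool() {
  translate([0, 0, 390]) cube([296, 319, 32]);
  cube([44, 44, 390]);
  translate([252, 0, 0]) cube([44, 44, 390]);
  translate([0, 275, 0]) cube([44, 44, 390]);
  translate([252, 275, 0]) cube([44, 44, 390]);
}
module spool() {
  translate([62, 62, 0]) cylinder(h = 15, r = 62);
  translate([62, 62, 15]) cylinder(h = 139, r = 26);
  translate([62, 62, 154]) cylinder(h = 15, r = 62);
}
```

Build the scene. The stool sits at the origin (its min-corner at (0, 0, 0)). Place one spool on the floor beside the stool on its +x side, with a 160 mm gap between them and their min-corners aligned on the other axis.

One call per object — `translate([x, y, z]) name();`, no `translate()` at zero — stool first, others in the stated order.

stool();
translate([456, 0, 0]) spool();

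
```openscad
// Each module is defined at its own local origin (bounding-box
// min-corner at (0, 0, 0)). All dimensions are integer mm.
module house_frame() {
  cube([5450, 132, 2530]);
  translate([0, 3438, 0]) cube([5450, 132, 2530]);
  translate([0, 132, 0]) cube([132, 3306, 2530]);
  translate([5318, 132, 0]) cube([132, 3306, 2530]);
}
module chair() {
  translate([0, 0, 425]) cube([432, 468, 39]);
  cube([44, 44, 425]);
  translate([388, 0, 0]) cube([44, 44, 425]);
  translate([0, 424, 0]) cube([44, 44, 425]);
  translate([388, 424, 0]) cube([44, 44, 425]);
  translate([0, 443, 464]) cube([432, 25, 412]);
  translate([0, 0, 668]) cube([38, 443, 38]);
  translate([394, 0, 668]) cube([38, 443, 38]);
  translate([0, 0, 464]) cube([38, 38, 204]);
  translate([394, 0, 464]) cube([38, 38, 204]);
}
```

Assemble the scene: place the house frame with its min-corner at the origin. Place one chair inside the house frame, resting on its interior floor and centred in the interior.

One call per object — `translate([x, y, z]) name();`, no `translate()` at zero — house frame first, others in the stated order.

house_frame();
translate([2509, 1551, 0]) chair();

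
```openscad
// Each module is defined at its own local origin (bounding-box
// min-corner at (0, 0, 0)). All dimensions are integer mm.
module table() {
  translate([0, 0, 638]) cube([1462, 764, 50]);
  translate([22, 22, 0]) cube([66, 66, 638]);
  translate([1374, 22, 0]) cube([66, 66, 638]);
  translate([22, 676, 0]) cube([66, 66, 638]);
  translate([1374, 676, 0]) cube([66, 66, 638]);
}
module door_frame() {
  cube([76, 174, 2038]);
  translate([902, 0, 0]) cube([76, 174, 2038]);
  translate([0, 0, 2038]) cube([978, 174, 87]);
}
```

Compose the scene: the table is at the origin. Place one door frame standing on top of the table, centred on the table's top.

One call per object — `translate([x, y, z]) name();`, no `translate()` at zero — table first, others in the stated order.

table();
translate([242, 295, 688]) door_frame();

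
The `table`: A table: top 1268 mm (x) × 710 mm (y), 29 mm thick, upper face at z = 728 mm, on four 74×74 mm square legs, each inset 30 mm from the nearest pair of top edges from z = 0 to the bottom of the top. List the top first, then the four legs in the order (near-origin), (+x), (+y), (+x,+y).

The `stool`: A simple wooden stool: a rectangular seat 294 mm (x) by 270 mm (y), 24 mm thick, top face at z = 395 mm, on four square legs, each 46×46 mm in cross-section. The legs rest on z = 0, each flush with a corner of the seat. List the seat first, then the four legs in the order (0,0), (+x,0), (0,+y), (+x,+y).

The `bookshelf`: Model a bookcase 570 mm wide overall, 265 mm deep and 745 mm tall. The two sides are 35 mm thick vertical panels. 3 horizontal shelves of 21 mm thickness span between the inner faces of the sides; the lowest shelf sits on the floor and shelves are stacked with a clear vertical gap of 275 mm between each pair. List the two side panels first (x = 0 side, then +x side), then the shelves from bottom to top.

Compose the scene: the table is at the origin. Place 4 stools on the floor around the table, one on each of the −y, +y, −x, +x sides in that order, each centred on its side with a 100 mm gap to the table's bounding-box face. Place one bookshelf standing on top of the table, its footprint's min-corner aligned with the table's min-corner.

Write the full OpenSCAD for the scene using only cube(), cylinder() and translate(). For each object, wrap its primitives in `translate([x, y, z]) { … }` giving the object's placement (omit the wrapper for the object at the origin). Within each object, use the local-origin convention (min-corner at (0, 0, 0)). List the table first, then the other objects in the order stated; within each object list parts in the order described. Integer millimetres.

translate([0, 0, 699]) cube([1268, 710, 29]);
translate([30, 30, 0]) cube([74, 74, 699]);
translate([1164, 30, 0]) cube([74, 74, 699]);
translate([30, 606, 0]) cube([74, 74, 699]);
translate([1164, 606, 0]) cube([74, 74, 699]);
translate([487, -370, 0]) {
  translate([0, 0, 371]) cube([294, 270, 24]);
  cube([46, 46, 371]);
  translate([248, 0, 0]) cube([46, 46, 371]);
  translate([0, 224, 0]) cube([46, 46, 371]);
  translate([248, 224, 0]) cube([46, 46, 371]);
}
translate([487, 810, 0]) {
  translate([0, 0, 371]) cube([294, 270, 24]);
  cube([46, 46, 371]);
  translate([248, 0, 0]) cube([46, 46, 371]);
  translate([0, 224, 0]) cube([46, 46, 371]);
  translate([248, 224, 0]) cube([46, 46, 371]);
}
translate([-394, 220, 0]) {
  translate([0, 0, 371]) cube([294, 270, 24]);
  cube([46, 46, 371]);
  translate([248, 0, 0]) cube([46, 46, 371]);
  translate([0, 224, 0]) cube([46, 46, 371]);
  translate([248, 224, 0]) cube([46, 46, 371]);
}
translate([1368, 220, 0]) {
  translate([0, 0, 371]) cube([294, 270, 24]);
  cube([46, 46, 371]);
  translate([248, 0, 0]) cube([46, 46, 371]);
  translate([0, 224, 0]) cube([46, 46, 371]);
  translate([248, 224, 0]) cube([46, 46, 371]);
}
translate([0, 0, 728]) {
  cube([35, 265, 745]);
  translate([535, 0, 0]) cube([35, 265, 745]);
  translate([35, 0, 0]) cube([500, 265, 21]);
  translate([35, 0, 296]) cube([500, 265, 21]);
  translate([35, 0, 592]) cube([500, 265, 21]);
}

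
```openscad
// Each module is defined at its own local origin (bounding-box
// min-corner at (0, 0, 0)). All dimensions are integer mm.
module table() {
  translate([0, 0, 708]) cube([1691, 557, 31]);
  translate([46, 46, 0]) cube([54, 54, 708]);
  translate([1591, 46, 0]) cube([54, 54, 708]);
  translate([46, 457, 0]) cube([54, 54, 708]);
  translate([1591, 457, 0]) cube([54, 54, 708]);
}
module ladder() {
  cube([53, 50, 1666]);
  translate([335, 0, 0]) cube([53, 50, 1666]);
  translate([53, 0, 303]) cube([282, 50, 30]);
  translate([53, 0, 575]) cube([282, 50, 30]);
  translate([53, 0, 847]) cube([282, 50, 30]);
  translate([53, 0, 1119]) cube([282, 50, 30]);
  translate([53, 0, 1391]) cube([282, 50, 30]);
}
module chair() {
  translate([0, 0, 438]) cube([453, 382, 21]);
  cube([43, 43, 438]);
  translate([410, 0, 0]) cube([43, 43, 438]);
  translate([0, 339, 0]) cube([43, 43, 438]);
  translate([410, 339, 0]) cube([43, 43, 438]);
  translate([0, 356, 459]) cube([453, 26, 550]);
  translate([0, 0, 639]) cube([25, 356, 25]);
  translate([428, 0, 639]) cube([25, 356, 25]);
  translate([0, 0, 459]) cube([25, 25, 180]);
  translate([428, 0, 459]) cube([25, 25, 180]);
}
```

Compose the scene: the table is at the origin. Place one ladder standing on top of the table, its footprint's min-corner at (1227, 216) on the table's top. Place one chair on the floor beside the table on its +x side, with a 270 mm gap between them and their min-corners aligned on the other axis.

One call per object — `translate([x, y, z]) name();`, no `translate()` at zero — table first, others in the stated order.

table();
translate([1227, 216, 739]) ladder();
translate([1961, 0, 0]) chair();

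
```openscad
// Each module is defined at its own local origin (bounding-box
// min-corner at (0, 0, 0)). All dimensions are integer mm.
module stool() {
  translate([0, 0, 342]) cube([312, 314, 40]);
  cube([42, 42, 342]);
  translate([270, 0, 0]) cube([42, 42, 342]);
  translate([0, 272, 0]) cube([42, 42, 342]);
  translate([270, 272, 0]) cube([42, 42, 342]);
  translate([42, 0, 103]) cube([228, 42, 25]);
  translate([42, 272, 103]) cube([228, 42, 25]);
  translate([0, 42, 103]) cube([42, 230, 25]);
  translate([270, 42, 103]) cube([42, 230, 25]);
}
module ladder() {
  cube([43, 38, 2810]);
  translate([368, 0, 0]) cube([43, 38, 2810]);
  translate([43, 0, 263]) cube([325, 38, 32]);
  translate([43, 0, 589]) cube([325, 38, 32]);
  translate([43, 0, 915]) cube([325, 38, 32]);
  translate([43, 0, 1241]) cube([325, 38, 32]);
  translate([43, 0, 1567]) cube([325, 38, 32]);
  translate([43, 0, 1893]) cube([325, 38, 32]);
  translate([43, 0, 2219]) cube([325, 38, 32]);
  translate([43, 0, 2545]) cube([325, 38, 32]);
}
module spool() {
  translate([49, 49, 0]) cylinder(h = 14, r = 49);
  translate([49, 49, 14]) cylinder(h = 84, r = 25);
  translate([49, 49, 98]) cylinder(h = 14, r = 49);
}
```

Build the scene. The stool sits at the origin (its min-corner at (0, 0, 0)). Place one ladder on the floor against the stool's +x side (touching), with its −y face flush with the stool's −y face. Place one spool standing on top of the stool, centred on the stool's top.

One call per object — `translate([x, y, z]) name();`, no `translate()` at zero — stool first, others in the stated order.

stool();
translate([312, 0, 0]) ladder();
translate([107, 108, 382]) spool();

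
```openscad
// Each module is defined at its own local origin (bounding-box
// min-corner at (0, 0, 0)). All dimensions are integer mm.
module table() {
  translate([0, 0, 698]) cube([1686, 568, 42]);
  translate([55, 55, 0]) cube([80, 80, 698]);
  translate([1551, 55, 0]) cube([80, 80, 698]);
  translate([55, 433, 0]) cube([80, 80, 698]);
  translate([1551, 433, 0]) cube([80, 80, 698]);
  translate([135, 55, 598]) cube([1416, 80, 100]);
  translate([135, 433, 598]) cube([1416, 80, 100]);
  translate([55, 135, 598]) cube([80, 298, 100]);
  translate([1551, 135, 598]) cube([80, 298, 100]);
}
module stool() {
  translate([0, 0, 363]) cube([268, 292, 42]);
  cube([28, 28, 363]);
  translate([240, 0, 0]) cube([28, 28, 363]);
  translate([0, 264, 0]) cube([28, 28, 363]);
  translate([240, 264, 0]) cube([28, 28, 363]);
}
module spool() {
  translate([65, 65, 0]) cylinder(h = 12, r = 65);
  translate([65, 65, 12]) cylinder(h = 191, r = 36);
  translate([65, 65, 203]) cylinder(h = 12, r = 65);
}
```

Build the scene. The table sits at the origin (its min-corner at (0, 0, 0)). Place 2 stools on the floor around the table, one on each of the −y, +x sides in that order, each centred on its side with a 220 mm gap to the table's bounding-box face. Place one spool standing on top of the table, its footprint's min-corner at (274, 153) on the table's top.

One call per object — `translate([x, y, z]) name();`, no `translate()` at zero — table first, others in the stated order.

table();
translate([709, -512, 0]) stool();
translate([1906, 138, 0]) stool();
translate([274, 153, 740]) spool();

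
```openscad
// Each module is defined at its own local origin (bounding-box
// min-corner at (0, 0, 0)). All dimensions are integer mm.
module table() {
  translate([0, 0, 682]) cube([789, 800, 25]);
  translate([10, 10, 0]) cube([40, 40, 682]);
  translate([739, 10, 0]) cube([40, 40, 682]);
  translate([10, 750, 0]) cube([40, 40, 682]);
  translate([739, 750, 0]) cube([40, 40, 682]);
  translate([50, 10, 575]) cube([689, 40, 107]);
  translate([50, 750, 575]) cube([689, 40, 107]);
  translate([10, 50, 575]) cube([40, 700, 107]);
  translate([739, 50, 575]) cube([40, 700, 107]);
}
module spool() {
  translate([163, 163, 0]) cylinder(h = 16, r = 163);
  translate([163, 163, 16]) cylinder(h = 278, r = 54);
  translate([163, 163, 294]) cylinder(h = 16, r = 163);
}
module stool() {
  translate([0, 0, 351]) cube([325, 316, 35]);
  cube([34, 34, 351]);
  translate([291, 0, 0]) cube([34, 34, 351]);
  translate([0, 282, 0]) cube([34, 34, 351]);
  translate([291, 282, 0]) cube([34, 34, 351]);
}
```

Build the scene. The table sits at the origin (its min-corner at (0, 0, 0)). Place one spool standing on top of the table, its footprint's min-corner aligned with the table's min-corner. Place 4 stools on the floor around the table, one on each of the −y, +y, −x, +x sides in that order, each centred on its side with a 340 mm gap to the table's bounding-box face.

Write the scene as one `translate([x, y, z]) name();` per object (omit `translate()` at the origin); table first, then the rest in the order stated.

table();
translate([0, 0, 707]) spool();
translate([232, -656, 0]) stool();
translate([232, 1140, 0]) stool();
translate([-665, 242, 0]) stool();
translate([1129, 242, 0]) stool();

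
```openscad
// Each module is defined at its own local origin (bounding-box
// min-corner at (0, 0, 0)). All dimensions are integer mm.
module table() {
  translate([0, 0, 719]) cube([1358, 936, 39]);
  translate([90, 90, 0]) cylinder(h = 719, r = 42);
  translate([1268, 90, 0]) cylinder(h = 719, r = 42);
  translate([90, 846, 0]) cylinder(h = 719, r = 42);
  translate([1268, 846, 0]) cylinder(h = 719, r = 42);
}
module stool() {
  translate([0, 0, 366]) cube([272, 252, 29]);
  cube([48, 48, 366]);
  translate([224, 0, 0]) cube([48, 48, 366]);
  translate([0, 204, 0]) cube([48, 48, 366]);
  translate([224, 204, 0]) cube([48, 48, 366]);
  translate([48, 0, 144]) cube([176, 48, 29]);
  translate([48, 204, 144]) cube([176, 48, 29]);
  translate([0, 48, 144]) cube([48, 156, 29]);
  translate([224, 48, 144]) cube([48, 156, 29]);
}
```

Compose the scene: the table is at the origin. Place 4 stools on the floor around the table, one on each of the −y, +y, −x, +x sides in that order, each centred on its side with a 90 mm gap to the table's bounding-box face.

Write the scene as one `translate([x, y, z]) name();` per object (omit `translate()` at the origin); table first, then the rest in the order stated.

table();
translate([543, -342, 0]) stool();
translate([543, 1026, 0]) stool();
translate([-362, 342, 0]) stool();
translate([1448, 342, 0]) stool();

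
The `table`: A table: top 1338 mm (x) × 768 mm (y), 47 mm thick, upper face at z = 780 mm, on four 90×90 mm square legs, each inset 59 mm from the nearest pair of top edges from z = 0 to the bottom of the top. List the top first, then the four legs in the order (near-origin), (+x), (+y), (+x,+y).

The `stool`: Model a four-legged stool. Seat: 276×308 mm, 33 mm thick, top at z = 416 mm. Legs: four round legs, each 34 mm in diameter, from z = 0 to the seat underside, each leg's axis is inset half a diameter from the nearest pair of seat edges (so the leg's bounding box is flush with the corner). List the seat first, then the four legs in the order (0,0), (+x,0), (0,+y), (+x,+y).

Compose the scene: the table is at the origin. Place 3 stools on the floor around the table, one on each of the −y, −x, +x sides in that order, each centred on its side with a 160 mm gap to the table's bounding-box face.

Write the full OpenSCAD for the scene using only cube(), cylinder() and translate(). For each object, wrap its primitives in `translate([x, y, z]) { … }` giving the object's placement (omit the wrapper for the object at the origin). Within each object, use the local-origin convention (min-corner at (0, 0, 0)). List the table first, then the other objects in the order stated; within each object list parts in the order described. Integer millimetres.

translate([0, 0, 733]) cube([1338, 768, 47]);
translate([59, 59, 0]) cube([90, 90, 733]);
translate([1189, 59, 0]) cube([90, 90, 733]);
translate([59, 619, 0]) cube([90, 90, 733]);
translate([1189, 619, 0]) cube([90, 90, 733]);
translate([531, -468, 0]) {
  translate([0, 0, 383]) cube([276, 308, 33]);
  translate([17, 17, 0]) cylinder(h = 383, r = 17);
  translate([259, 17, 0]) cylinder(h = 383, r = 17);
  translate([17, 291, 0]) cylinder(h = 383, r = 17);
  translate([259, 291, 0]) cylinder(h = 383, r = 17);
}
translate([-436, 230, 0]) {
  translate([0, 0, 383]) cube([276, 308, 33]);
  translate([17, 17, 0]) cylinder(h = 383, r = 17);
  translate([259, 17, 0]) cylinder(h = 383, r = 17);
  translate([17, 291, 0]) cylinder(h = 383, r = 17);
  translate([259, 291, 0]) cylinder(h = 383, r = 17);
}
translate([1498, 230, 0]) {
  translate([0, 0, 383]) cube([276, 308, 33]);
  translate([17, 17, 0]) cylinder(h = 383, r = 17);
  translate([259, 17, 0]) cylinder(h = 383, r = 17);
  translate([17, 291, 0]) cylinder(h = 383, r = 17);
  translate([259, 291, 0]) cylinder(h = 383, r = 17);
}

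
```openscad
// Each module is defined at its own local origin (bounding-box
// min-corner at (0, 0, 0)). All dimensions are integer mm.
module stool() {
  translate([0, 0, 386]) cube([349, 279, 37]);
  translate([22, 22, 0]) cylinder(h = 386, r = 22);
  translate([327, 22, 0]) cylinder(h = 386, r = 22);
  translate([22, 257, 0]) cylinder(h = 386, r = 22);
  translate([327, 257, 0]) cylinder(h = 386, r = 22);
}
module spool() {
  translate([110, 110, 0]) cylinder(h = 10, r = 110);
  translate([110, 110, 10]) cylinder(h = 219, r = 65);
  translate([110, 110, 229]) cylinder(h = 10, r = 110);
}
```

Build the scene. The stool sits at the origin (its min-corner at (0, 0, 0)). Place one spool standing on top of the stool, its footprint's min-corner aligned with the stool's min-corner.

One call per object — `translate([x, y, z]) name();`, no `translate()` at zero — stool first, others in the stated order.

stool();
translate([0, 0, 423]) spool();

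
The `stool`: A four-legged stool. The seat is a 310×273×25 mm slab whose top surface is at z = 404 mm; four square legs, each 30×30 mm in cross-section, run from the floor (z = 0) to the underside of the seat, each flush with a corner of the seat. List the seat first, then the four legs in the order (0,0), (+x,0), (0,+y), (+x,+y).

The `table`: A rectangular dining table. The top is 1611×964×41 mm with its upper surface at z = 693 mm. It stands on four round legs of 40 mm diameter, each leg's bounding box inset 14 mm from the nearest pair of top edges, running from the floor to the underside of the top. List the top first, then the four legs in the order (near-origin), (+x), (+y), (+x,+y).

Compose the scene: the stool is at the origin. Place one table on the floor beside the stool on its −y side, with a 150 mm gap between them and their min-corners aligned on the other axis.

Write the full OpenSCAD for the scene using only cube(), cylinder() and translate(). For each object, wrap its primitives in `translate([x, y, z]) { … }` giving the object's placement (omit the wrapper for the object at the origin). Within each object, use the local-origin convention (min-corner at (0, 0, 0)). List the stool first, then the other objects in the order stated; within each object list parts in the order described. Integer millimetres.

translate([0, 0, 379]) cube([310, 273, 25]);
cube([30, 30, 379]);
translate([280, 0, 0]) cube([30, 30, 379]);
translate([0, 243, 0]) cube([30, 30, 379]);
translate([280, 243, 0]) cube([30, 30, 379]);
translate([0, -1114, 0]) {
  translate([0, 0, 652]) cube([1611, 964, 41]);
  translate([34, 34, 0]) cylinder(h = 652, r = 20);
  translate([1577, 34, 0]) cylinder(h = 652, r = 20);
  translate([34, 930, 0]) cylinder(h = 652, r = 20);
  translate([1577, 930, 0]) cylinder(h = 652, r = 20);
}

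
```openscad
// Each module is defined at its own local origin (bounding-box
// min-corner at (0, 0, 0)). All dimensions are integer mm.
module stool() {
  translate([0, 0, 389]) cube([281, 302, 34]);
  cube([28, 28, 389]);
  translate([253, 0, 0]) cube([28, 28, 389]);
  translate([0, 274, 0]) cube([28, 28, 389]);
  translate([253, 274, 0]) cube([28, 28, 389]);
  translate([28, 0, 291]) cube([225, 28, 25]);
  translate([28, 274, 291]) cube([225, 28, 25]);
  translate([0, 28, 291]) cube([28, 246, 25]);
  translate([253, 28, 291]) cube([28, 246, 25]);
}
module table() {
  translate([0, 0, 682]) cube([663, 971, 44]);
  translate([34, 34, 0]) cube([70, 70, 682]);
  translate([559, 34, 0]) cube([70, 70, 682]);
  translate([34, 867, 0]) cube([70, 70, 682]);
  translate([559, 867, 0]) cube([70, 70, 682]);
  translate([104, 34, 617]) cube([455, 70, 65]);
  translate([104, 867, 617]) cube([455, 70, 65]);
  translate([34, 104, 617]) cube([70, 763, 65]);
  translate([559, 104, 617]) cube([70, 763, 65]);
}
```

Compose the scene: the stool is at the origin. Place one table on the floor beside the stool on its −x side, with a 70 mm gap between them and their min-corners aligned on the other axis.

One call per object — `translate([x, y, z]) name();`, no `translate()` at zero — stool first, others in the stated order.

stool();
translate([-733, 0, 0]) table();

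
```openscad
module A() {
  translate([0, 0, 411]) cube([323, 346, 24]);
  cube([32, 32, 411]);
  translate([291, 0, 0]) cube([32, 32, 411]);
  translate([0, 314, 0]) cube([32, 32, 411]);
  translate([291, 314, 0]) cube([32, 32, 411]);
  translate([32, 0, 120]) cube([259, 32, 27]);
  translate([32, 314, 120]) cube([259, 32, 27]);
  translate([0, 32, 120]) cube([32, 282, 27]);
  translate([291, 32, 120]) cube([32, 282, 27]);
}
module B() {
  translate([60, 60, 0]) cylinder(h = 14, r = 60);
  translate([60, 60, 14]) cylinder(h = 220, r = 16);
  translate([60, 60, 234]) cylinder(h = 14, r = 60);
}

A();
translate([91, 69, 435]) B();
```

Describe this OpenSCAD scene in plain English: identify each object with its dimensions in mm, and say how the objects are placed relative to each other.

A is a four-legged stool. The seat is 323×346 mm, 24 mm thick, top at z = 435 mm. It stands on four square legs, each 32×32 mm in cross-section, from z = 0 to the seat underside, each flush with a corner of the seat. Four stretchers, 32 mm wide and 27 mm tall, connect adjacent legs with their undersides at z = 120 mm, each running between the inner faces of the legs it joins and aligned with the legs' outer faces on the other axis.

B is a spool: two coaxial disc flanges of radius 60 mm and thickness 14 mm, joined by a core cylinder of radius 16 mm and height 220 mm. The lower flange rests on z = 0 and the three cylinders share a vertical axis.

The spool is on top of the stool.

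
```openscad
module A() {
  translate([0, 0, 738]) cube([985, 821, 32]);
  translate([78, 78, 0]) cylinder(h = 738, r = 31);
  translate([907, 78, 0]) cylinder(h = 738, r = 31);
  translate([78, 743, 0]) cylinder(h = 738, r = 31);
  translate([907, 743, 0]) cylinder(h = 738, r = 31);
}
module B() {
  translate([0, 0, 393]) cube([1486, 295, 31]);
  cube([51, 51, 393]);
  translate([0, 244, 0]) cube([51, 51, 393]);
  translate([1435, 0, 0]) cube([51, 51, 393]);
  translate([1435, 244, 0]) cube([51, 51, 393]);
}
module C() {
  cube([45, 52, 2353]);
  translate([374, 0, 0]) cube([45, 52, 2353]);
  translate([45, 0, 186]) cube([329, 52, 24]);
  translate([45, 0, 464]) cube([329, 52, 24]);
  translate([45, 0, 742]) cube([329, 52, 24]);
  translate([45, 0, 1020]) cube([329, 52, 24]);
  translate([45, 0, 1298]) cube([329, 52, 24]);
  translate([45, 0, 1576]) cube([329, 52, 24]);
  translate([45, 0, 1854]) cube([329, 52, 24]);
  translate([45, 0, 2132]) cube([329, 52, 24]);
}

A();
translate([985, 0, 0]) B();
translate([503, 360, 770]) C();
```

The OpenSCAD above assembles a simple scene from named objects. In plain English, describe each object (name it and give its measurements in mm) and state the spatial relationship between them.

A is a table with a 985×821 mm rectangular top, 32 mm thick, top surface at z = 770 mm, supported by four round legs of 62 mm diameter, each leg's bounding box inset 47 mm from the nearest pair of top edges, running from the floor.

B is a bench: a 1486×295 mm seat slab, 31 mm thick, top at z = 424 mm, on four 51×51 mm square legs flush with the seat corners and standing on z = 0.

C is a wooden ladder with two side rails of 45×52 mm section and 2353 mm height, set 419 mm apart overall. Between them run 8 rectangular rungs (52 mm deep, 24 mm thick), front faces flush with the rails' −y face. The bottom of the first rung is 186 mm above the floor and each subsequent rung is 278 mm higher than the one below.

The bench is against the table's +x side, with their −y faces flush. The ladder is on top of the table.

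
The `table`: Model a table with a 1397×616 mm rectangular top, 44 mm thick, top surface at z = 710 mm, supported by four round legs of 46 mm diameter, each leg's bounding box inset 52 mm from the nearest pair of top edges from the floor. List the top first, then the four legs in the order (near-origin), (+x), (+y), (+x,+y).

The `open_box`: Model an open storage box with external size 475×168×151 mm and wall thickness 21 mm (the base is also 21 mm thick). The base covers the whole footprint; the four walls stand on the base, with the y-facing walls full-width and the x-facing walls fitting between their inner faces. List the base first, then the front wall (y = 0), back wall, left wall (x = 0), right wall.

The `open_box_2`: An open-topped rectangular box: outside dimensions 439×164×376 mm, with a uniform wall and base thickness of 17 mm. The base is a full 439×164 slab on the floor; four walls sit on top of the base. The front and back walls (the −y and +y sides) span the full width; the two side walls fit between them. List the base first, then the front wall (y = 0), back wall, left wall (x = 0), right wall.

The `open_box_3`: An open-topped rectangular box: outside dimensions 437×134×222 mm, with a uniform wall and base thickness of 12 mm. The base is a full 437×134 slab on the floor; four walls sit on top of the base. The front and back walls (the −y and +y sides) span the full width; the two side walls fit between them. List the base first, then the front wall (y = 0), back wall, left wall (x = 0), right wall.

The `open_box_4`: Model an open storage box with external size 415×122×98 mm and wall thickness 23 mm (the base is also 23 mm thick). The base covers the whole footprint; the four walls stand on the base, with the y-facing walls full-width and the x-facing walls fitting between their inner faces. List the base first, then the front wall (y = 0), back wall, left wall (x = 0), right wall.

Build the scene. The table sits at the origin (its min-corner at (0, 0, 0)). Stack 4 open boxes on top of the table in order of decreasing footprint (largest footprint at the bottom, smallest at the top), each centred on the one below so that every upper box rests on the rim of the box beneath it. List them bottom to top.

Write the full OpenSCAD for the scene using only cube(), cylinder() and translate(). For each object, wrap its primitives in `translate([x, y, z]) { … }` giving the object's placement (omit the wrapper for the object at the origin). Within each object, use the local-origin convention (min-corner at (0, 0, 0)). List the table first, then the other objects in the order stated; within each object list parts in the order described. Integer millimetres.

translate([0, 0, 666]) cube([1397, 616, 44]);
translate([75, 75, 0]) cylinder(h = 666, r = 23);
translate([1322, 75, 0]) cylinder(h = 666, r = 23);
translate([75, 541, 0]) cylinder(h = 666, r = 23);
translate([1322, 541, 0]) cylinder(h = 666, r = 23);
translate([461, 224, 710]) {
  cube([475, 168, 21]);
  translate([0, 0, 21]) cube([475, 21, 130]);
  translate([0, 147, 21]) cube([475, 21, 130]);
  translate([0, 21, 21]) cube([21, 126, 130]);
  translate([454, 21, 21]) cube([21, 126, 130]);
}
translate([479, 226, 861]) {
  cube([439, 164, 17]);
  translate([0, 0, 17]) cube([439, 17, 359]);
  translate([0, 147, 17]) cube([439, 17, 359]);
  translate([0, 17, 17]) cube([17, 130, 359]);
  translate([422, 17, 17]) cube([17, 130, 359]);
}
translate([480, 241, 1237]) {
  cube([437, 134, 12]);
  translate([0, 0, 12]) cube([437, 12, 210]);
  translate([0, 122, 12]) cube([437, 12, 210]);
  translate([0, 12, 12]) cube([12, 110, 210]);
  translate([425, 12, 12]) cube([12, 110, 210]);
}
translate([491, 247, 1459]) {
  cube([415, 122, 23]);
  translate([0, 0, 23]) cube([415, 23, 75]);
  translate([0, 99, 23]) cube([415, 23, 75]);
  translate([0, 23, 23]) cube([23, 76, 75]);
  translate([392, 23, 23]) cube([23, 76, 75]);
}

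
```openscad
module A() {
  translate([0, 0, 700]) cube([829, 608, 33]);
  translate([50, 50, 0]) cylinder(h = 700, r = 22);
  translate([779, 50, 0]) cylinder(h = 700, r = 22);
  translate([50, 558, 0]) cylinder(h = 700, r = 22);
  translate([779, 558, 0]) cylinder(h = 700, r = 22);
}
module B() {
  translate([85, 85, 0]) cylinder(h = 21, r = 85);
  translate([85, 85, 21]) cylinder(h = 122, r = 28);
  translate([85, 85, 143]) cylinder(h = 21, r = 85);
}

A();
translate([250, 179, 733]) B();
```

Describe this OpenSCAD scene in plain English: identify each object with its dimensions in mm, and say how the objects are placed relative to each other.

A is a table with a 829×608 mm rectangular top, 33 mm thick, top surface at z = 733 mm, supported by four round legs of 44 mm diameter, each leg's bounding box inset 28 mm from the nearest pair of top edges, running from the floor.

B is a spool: two coaxial disc flanges of radius 85 mm and thickness 21 mm, joined by a core cylinder of radius 28 mm and height 122 mm. The lower flange rests on z = 0 and the three cylinders share a vertical axis.

The spool is on top of the table.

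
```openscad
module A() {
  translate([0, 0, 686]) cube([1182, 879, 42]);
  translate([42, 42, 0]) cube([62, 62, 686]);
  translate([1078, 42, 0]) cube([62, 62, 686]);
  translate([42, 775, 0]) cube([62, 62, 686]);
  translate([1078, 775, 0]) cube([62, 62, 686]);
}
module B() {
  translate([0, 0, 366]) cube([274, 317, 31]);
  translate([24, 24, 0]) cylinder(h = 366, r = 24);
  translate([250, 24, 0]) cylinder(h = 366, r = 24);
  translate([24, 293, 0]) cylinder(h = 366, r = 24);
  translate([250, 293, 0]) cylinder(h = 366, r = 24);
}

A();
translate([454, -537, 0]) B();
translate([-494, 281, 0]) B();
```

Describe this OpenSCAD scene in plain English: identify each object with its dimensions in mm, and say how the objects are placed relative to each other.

A is a rectangular dining table. The top is 1182×879×42 mm with its upper surface at z = 728 mm. It stands on four 62×62 mm square legs, each inset 42 mm from the nearest pair of top edges, running from the floor to the underside of the top.

B is a four-legged stool. The seat is 274×317 mm, 31 mm thick, top at z = 397 mm. It stands on four round legs, each 48 mm in diameter, from z = 0 to the seat underside, each leg's axis is inset half a diameter from the nearest pair of seat edges (so the leg's bounding box is flush with the corner).

Two stools sit around the table at the −y, −x sides.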